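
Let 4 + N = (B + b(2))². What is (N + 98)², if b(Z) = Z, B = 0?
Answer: 9604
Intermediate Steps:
N = 0 (N = -4 + (0 + 2)² = -4 + 2² = -4 + 4 = 0)
(N + 98)² = (0 + 98)² = 98² = 9604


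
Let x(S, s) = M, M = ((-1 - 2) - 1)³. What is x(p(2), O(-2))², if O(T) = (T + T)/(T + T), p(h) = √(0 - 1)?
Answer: 4096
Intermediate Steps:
p(h) = I (p(h) = √(-1) = I)
O(T) = 1 (O(T) = (2*T)/((2*T)) = (2*T)*(1/(2*T)) = 1)
M = -64 (M = (-3 - 1)³ = (-4)³ = -64)
x(S, s) = -64
x(p(2), O(-2))² = (-64)² = 4096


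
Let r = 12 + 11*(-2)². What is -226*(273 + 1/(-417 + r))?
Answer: -22272752/361 ≈ -61697.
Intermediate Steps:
r = 56 (r = 12 + 11*4 = 12 + 44 = 56)
-226*(273 + 1/(-417 + r)) = -226*(273 + 1/(-417 + 56)) = -226*(273 + 1/(-361)) = -226*(273 - 1/361) = -226*98552/361 = -22272752/361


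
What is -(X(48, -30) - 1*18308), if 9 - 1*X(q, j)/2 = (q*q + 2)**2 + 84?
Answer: 10653730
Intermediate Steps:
X(q, j) = -150 - 2*(2 + q**2)**2 (X(q, j) = 18 - 2*((q*q + 2)**2 + 84) = 18 - 2*((q**2 + 2)**2 + 84) = 18 - 2*((2 + q**2)**2 + 84) = 18 - 2*(84 + (2 + q**2)**2) = 18 + (-168 - 2*(2 + q**2)**2) = -150 - 2*(2 + q**2)**2)
-(X(48, -30) - 1*18308) = -((-150 - 2*(2 + 48**2)**2) - 1*18308) = -((-150 - 2*(2 + 2304)**2) - 18308) = -((-150 - 2*2306**2) - 18308) = -((-150 - 2*5317636) - 18308) = -((-150 - 10635272) - 18308) = -(-10635422 - 18308) = -1*(-10653730) = 10653730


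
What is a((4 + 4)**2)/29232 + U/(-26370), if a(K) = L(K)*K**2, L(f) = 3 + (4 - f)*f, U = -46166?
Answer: -1434342631/2676555 ≈ -535.89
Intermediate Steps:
L(f) = 3 + f*(4 - f)
a(K) = K**2*(3 - K**2 + 4*K) (a(K) = (3 - K**2 + 4*K)*K**2 = K**2*(3 - K**2 + 4*K))
a((4 + 4)**2)/29232 + U/(-26370) = (((4 + 4)**2)**2*(3 - ((4 + 4)**2)**2 + 4*(4 + 4)**2))/29232 - 46166/(-26370) = ((8**2)**2*(3 - (8**2)**2 + 4*8**2))*(1/29232) - 46166*(-1/26370) = (64**2*(3 - 1*64**2 + 4*64))*(1/29232) + 23083/13185 = (4096*(3 - 1*4096 + 256))*(1/29232) + 23083/13185 = (4096*(3 - 4096 + 256))*(1/29232) + 23083/13185 = (4096*(-3837))*(1/29232) + 23083/13185 = -15716352*1/29232 + 23083/13185 = -327424/609 + 23083/13185 = -1434342631/2676555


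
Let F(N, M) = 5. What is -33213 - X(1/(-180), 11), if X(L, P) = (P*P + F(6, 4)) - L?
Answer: -6001021/180 ≈ -33339.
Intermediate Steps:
X(L, P) = 5 + P² - L (X(L, P) = (P*P + 5) - L = (P² + 5) - L = (5 + P²) - L = 5 + P² - L)
-33213 - X(1/(-180), 11) = -33213 - (5 + 11² - 1/(-180)) = -33213 - (5 + 121 - 1*(-1/180)) = -33213 - (5 + 121 + 1/180) = -33213 - 1*22681/180 = -33213 - 22681/180 = -6001021/180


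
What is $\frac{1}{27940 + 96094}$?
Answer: $\frac{1}{124034} \approx 8.0623 \cdot 10^{-6}$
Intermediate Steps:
$\frac{1}{27940 + 96094} = \frac{1}{124034}$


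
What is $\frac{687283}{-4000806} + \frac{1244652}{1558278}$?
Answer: $\frac{24127365499}{38483752914} \approx 0.62695$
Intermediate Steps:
$\frac{687283}{-4000806} + \frac{1244652}{1558278} = 687283 \left(- \frac{1}{4000806}\right) + 1244652 \cdot \frac{1}{1558278} = - \frac{687283}{4000806} + \frac{207442}{259713} = \frac{24127365499}{38483752914}$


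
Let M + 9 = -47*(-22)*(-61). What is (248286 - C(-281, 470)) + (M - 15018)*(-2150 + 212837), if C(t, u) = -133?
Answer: -16454616968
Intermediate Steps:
M = -63083 (M = -9 - 47*(-22)*(-61) = -9 + 1034*(-61) = -9 - 63074 = -63083)
(248286 - C(-281, 470)) + (M - 15018)*(-2150 + 212837) = (248286 - 1*(-133)) + (-63083 - 15018)*(-2150 + 212837) = (248286 + 133) - 78101*210687 = 248419 - 16454865387 = -16454616968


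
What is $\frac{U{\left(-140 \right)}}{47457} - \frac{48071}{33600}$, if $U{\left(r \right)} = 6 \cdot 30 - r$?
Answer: $- \frac{756851149}{531518400} \approx -1.4239$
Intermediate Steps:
$U{\left(r \right)} = 180 - r$
$\frac{U{\left(-140 \right)}}{47457} - \frac{48071}{33600} = \frac{180 - -140}{47457} - \frac{48071}{33600} = \left(180 + 140\right) \frac{1}{47457} - \frac{48071}{33600} = 320 \cdot \frac{1}{47457} - \frac{48071}{33600} = \frac{320}{47457} - \frac{48071}{33600} = - \frac{756851149}{531518400}$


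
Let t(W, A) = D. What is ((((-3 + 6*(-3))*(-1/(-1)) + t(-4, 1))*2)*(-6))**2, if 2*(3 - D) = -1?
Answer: 44100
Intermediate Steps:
D = 7/2 (D = 3 - 1/2*(-1) = 3 + 1/2 = 7/2 ≈ 3.5000)
t(W, A) = 7/2
((((-3 + 6*(-3))*(-1/(-1)) + t(-4, 1))*2)*(-6))**2 = ((((-3 + 6*(-3))*(-1/(-1)) + 7/2)*2)*(-6))**2 = ((((-3 - 18)*(-1*(-1)) + 7/2)*2)*(-6))**2 = (((-21*1 + 7/2)*2)*(-6))**2 = (((-21 + 7/2)*2)*(-6))**2 = (-35/2*2*(-6))**2 = (-35*(-6))**2 = 210**2 = 44100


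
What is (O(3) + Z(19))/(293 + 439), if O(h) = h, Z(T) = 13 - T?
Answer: -1/244 ≈ -0.0040984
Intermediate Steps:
(O(3) + Z(19))/(293 + 439) = (3 + (13 - 1*19))/(293 + 439) = (3 + (13 - 19))/732 = (3 - 6)*(1/732) = -3*1/732 = -1/244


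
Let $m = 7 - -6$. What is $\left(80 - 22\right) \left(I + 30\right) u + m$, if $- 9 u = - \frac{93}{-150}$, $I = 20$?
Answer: $- \frac{1681}{9} \approx -186.78$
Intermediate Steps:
$u = - \frac{31}{450}$ ($u = - \frac{\left(-93\right) \frac{1}{-150}}{9} = - \frac{\left(-93\right) \left(- \frac{1}{150}\right)}{9} = \left(- \frac{1}{9}\right) \frac{31}{50} = - \frac{31}{450} \approx -0.068889$)
$m = 13$ ($m = 7 + 6 = 13$)
$\left(80 - 22\right) \left(I + 30\right) u + m = \left(80 - 22\right) \left(20 + 30\right) \left(- \frac{31}{450}\right) + 13 = 58 \cdot 50 \left(- \frac{31}{450}\right) + 13 = 2900 \left(- \frac{31}{450}\right) + 13 = - \frac{1798}{9} + 13 = - \frac{1681}{9}$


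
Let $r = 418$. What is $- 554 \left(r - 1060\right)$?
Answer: $355668$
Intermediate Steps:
$- 554 \left(r - 1060\right) = - 554 \left(418 - 1060\right) = \left(-554\right) \left(-642\right) = 355668$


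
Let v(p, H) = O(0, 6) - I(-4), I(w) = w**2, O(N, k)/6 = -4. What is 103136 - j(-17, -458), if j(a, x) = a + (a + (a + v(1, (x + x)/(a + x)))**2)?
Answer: 99921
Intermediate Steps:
O(N, k) = -24 (O(N, k) = 6*(-4) = -24)
v(p, H) = -40 (v(p, H) = -24 - 1*(-4)**2 = -24 - 1*16 = -24 - 16 = -40)
j(a, x) = (-40 + a)**2 + 2*a (j(a, x) = a + (a + (a - 40)**2) = a + (a + (-40 + a)**2) = (-40 + a)**2 + 2*a)
103136 - j(-17, -458) = 103136 - ((-40 - 17)**2 + 2*(-17)) = 103136 - ((-57)**2 - 34) = 103136 - (3249 - 34) = 103136 - 1*3215 = 103136 - 3215 = 99921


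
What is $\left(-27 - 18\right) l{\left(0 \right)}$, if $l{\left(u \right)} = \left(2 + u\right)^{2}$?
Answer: $-180$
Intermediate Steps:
$\left(-27 - 18\right) l{\left(0 \right)} = \left(-27 - 18\right) \left(2 + 0\right)^{2} = - 45 \cdot 2^{2} = \left(-45\right) 4 = -180$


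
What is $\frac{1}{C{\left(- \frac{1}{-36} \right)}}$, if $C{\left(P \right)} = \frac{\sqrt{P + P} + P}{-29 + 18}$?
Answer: $\frac{396}{71} - \frac{2376 \sqrt{2}}{71} \approx -41.749$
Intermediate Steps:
$C{\left(P \right)} = - \frac{P}{11} - \frac{\sqrt{2} \sqrt{P}}{11}$ ($C{\left(P \right)} = \frac{\sqrt{2 P} + P}{-11} = \left(\sqrt{2} \sqrt{P} + P\right) \left(- \frac{1}{11}\right) = \left(P + \sqrt{2} \sqrt{P}\right) \left(- \frac{1}{11}\right) = - \frac{P}{11} - \frac{\sqrt{2} \sqrt{P}}{11}$)
$\frac{1}{C{\left(- \frac{1}{-36} \right)}} = \frac{1}{- \frac{\left(-1\right) \frac{1}{-36}}{11} - \frac{\sqrt{2} \sqrt{- \frac{1}{-36}}}{11}} = \frac{1}{- \frac{\left(-1\right) \left(- \frac{1}{36}\right)}{11} - \frac{\sqrt{2} \sqrt{\left(-1\right) \left(- \frac{1}{36}\right)}}{11}} = \frac{1}{\left(- \frac{1}{11}\right) \frac{1}{36} - \frac{\sqrt{2}}{11 \cdot 6}} = \frac{1}{- \frac{1}{396} - \frac{1}{11} \sqrt{2} \cdot \frac{1}{6}} = \frac{1}{- \frac{1}{396} - \frac{\sqrt{2}}{66}}$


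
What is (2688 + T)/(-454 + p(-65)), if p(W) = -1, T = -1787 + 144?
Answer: -209/91 ≈ -2.2967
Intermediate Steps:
T = -1643
(2688 + T)/(-454 + p(-65)) = (2688 - 1643)/(-454 - 1) = 1045/(-455) = 1045*(-1/455) = -209/91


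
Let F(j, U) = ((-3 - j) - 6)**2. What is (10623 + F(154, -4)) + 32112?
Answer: 69304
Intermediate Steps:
F(j, U) = (-9 - j)**2
(10623 + F(154, -4)) + 32112 = (10623 + (9 + 154)**2) + 32112 = (10623 + 163**2) + 32112 = (10623 + 26569) + 32112 = 37192 + 32112 = 69304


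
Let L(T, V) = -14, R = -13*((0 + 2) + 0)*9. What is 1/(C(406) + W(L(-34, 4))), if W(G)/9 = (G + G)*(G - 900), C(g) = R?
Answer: 1/230094 ≈ 4.3460e-6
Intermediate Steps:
R = -234 (R = -13*(2 + 0)*9 = -13*2*9 = -26*9 = -234)
C(g) = -234
W(G) = 18*G*(-900 + G) (W(G) = 9*((G + G)*(G - 900)) = 9*((2*G)*(-900 + G)) = 9*(2*G*(-900 + G)) = 18*G*(-900 + G))
1/(C(406) + W(L(-34, 4))) = 1/(-234 + 18*(-14)*(-900 - 14)) = 1/(-234 + 18*(-14)*(-914)) = 1/(-234 + 230328) = 1/230094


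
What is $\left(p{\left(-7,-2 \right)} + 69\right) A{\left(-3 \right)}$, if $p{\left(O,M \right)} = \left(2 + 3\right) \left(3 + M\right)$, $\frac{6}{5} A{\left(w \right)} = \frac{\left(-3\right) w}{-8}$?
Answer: $- \frac{555}{8} \approx -69.375$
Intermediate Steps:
$A{\left(w \right)} = \frac{5 w}{16}$ ($A{\left(w \right)} = \frac{5 \frac{\left(-3\right) w}{-8}}{6} = \frac{5 - 3 w \left(- \frac{1}{8}\right)}{6} = \frac{5 \frac{3 w}{8}}{6} = \frac{5 w}{16}$)
$p{\left(O,M \right)} = 15 + 5 M$ ($p{\left(O,M \right)} = 5 \left(3 + M\right) = 15 + 5 M$)
$\left(p{\left(-7,-2 \right)} + 69\right) A{\left(-3 \right)} = \left(\left(15 + 5 \left(-2\right)\right) + 69\right) \frac{5}{16} \left(-3\right) = \left(\left(15 - 10\right) + 69\right) \left(- \frac{15}{16}\right) = \left(5 + 69\right) \left(- \frac{15}{16}\right) = 74 \left(- \frac{15}{16}\right) = - \frac{555}{8}$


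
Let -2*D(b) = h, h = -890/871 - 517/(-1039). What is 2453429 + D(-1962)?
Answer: 4440554851805/1809938 ≈ 2.4534e+6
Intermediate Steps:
h = -474403/904969 (h = -890*1/871 - 517*(-1/1039) = -890/871 + 517/1039 = -474403/904969 ≈ -0.52422)
D(b) = 474403/1809938 (D(b) = -½*(-474403/904969) = 474403/1809938)
2453429 + D(-1962) = 2453429 + 474403/1809938 = 4440554851805/1809938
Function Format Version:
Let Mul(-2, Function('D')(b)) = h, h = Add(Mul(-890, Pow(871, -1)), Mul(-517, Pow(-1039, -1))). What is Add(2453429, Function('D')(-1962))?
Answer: Rational(4440554851805, 1809938) ≈ 2.4534e+6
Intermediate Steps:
h = Rational(-474403, 904969) (h = Add(Mul(-890, Rational(1, 871)), Mul(-517, Rational(-1, 1039))) = Add(Rational(-890, 871), Rational(517, 1039)) = Rational(-474403, 904969) ≈ -0.52422)
Function('D')(b) = Rational(474403, 1809938) (Function('D')(b) = Mul(Rational(-1, 2), Rational(-474403, 904969)) = Rational(474403, 1809938))
Add(2453429, Function('D')(-1962)) = Add(2453429, Rational(474403, 1809938)) = Rational(4440554851805, 1809938)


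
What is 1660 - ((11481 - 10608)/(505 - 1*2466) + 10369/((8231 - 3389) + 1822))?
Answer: 21678536703/13068104 ≈ 1658.9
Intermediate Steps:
1660 - ((11481 - 10608)/(505 - 1*2466) + 10369/((8231 - 3389) + 1822)) = 1660 - (873/(505 - 2466) + 10369/(4842 + 1822)) = 1660 - (873/(-1961) + 10369/6664) = 1660 - (873*(-1/1961) + 10369*(1/6664)) = 1660 - (-873/1961 + 10369/6664) = 1660 - 1*14515937/13068104 = 1660 - 14515937/13068104 = 21678536703/13068104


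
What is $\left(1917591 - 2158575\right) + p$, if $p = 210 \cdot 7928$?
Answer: $1423896$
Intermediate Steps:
$p = 1664880$
$\left(1917591 - 2158575\right) + p = \left(1917591 - 2158575\right) + 1664880 = -240984 + 1664880 = 1423896$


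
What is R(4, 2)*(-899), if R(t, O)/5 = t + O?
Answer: -26970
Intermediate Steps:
R(t, O) = 5*O + 5*t (R(t, O) = 5*(t + O) = 5*(O + t) = 5*O + 5*t)
R(4, 2)*(-899) = (5*2 + 5*4)*(-899) = (10 + 20)*(-899) = 30*(-899) = -26970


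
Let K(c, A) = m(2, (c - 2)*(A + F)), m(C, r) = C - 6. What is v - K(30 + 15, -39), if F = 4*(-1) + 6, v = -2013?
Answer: -2009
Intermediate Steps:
F = 2 (F = -4 + 6 = 2)
m(C, r) = -6 + C
K(c, A) = -4 (K(c, A) = -6 + 2 = -4)
v - K(30 + 15, -39) = -2013 - 1*(-4) = -2013 + 4 = -2009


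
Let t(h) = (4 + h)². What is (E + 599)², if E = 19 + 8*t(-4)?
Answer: 381924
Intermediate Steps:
E = 19 (E = 19 + 8*(4 - 4)² = 19 + 8*0² = 19 + 8*0 = 19 + 0 = 19)
(E + 599)² = (19 + 599)² = 618² = 381924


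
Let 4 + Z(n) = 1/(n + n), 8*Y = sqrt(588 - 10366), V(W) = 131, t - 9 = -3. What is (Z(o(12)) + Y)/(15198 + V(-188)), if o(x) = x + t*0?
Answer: -95/367896 + I*sqrt(9778)/122632 ≈ -0.00025823 + 0.00080635*I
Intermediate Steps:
t = 6 (t = 9 - 3 = 6)
Y = I*sqrt(9778)/8 (Y = sqrt(588 - 10366)/8 = sqrt(-9778)/8 = (I*sqrt(9778))/8 = I*sqrt(9778)/8 ≈ 12.36*I)
o(x) = x (o(x) = x + 6*0 = x + 0 = x)
Z(n) = -4 + 1/(2*n) (Z(n) = -4 + 1/(n + n) = -4 + 1/(2*n))
(Z(o(12)) + Y)/(15198 + V(-188)) = ((-4 + (1/2)/12) + I*sqrt(9778)/8)/(15198 + 131) = ((-4 + (1/2)*(1/12)) + I*sqrt(9778)/8)/15329 = ((-4 + 1/24) + I*sqrt(9778)/8)*(1/15329) = (-95/24 + I*sqrt(9778)/8)*(1/15329) = -95/367896 + I*sqrt(9778)/122632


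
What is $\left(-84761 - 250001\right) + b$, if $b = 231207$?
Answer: $-103555$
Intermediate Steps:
$\left(-84761 - 250001\right) + b = \left(-84761 - 250001\right) + 231207 = -334762 + 231207 = -103555$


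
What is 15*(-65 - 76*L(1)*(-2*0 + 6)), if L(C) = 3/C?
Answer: -21495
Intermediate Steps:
15*(-65 - 76*L(1)*(-2*0 + 6)) = 15*(-65 - 76*3/1*(-2*0 + 6)) = 15*(-65 - 76*3*1*(0 + 6)) = 15*(-65 - 228*6) = 15*(-65 - 76*18) = 15*(-65 - 1368) = 15*(-1433) = -21495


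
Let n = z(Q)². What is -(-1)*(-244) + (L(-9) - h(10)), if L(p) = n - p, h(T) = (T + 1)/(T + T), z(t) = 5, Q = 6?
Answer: -4211/20 ≈ -210.55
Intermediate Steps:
h(T) = (1 + T)/(2*T) (h(T) = (1 + T)/((2*T)) = (1 + T)*(1/(2*T)) = (1 + T)/(2*T))
n = 25 (n = 5² = 25)
L(p) = 25 - p
-(-1)*(-244) + (L(-9) - h(10)) = -(-1)*(-244) + ((25 - 1*(-9)) - (1 + 10)/(2*10)) = -1*244 + ((25 + 9) - 11/(2*10)) = -244 + (34 - 1*11/20) = -244 + (34 - 11/20) = -244 + 669/20 = -4211/20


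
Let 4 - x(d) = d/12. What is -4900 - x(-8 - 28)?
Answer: -4907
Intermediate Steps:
x(d) = 4 - d/12
-4900 - x(-8 - 28) = -4900 - (4 - (-8 - 28)/12) = -4900 - (4 - 1/12*(-36)) = -4900 - (4 + 3) = -4900 - 1*7 = -4900 - 7 = -4907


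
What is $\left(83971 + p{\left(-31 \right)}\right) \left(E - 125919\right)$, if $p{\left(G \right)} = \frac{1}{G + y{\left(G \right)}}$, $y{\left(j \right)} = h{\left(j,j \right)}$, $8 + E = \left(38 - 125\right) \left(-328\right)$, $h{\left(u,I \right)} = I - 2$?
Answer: $- \frac{523393160913}{64} \approx -8.178 \cdot 10^{9}$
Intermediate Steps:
$h{\left(u,I \right)} = -2 + I$ ($h{\left(u,I \right)} = I - 2 = -2 + I$)
$E = 28528$ ($E = -8 + \left(38 - 125\right) \left(-328\right) = -8 - -28536 = -8 + 28536 = 28528$)
$y{\left(j \right)} = -2 + j$
$p{\left(G \right)} = \frac{1}{-2 + 2 G}$ ($p{\left(G \right)} = \frac{1}{G + \left(-2 + G\right)} = \frac{1}{-2 + 2 G}$)
$\left(83971 + p{\left(-31 \right)}\right) \left(E - 125919\right) = \left(83971 + \frac{1}{2 \left(-1 - 31\right)}\right) \left(28528 - 125919\right) = \left(83971 + \frac{1}{2 \left(-32\right)}\right) \left(-97391\right) = \left(83971 + \frac{1}{2} \left(- \frac{1}{32}\right)\right) \left(-97391\right) = \left(83971 - \frac{1}{64}\right) \left(-97391\right) = \frac{5374143}{64} \left(-97391\right) = - \frac{523393160913}{64}$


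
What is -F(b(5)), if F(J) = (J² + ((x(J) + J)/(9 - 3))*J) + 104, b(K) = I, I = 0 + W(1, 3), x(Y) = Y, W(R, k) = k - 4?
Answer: -316/3 ≈ -105.33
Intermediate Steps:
W(R, k) = -4 + k
I = -1 (I = 0 + (-4 + 3) = 0 - 1 = -1)
b(K) = -1
F(J) = 104 + 4*J²/3 (F(J) = (J² + ((J + J)/(9 - 3))*J) + 104 = (J² + ((2*J)/6)*J) + 104 = (J² + ((2*J)*(⅙))*J) + 104 = (J² + (J/3)*J) + 104 = (J² + J²/3) + 104 = 4*J²/3 + 104 = 104 + 4*J²/3)
-F(b(5)) = -(104 + (4/3)*(-1)²) = -(104 + (4/3)*1) = -(104 + 4/3) = -1*316/3 = -316/3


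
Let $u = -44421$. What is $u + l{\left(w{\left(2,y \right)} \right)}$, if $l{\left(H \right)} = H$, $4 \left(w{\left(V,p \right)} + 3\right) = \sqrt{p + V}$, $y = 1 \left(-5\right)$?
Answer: $-44424 + \frac{i \sqrt{3}}{4} \approx -44424.0 + 0.43301 i$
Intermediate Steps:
$y = -5$
$w{\left(V,p \right)} = -3 + \frac{\sqrt{V + p}}{4}$ ($w{\left(V,p \right)} = -3 + \frac{\sqrt{p + V}}{4} = -3 + \frac{\sqrt{V + p}}{4}$)
$u + l{\left(w{\left(2,y \right)} \right)} = -44421 - \left(3 - \frac{\sqrt{2 - 5}}{4}\right) = -44421 - \left(3 - \frac{\sqrt{-3}}{4}\right) = -44421 - \left(3 - \frac{i \sqrt{3}}{4}\right) = -44424 + \frac{i \sqrt{3}}{4}$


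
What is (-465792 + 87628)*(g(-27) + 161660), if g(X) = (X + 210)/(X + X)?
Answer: -550194396158/9 ≈ -6.1133e+10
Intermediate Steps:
g(X) = (210 + X)/(2*X) (g(X) = (210 + X)/((2*X)) = (210 + X)*(1/(2*X)) = (210 + X)/(2*X))
(-465792 + 87628)*(g(-27) + 161660) = (-465792 + 87628)*((½)*(210 - 27)/(-27) + 161660) = -378164*((½)*(-1/27)*183 + 161660) = -378164*(-61/18 + 161660) = -378164*2909819/18 = -550194396158/9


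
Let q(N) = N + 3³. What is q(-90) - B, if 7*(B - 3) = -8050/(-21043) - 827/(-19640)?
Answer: -191112952801/2892991640 ≈ -66.061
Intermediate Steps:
B = 8854479481/2892991640 (B = 3 + (-8050/(-21043) - 827/(-19640))/7 = 3 + (-8050*(-1/21043) - 827*(-1/19640))/7 = 3 + (8050/21043 + 827/19640)/7 = 3 + (⅐)*(175504561/413284520) = 3 + 175504561/2892991640 = 8854479481/2892991640 ≈ 3.0607)
q(N) = 27 + N (q(N) = N + 27 = 27 + N)
q(-90) - B = (27 - 90) - 1*8854479481/2892991640 = -63 - 8854479481/2892991640 = -191112952801/2892991640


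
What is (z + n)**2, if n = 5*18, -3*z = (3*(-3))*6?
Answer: 11664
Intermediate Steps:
z = 18 (z = -3*(-3)*6/3 = -(-3)*6 = -1/3*(-54) = 18)
n = 90
(z + n)**2 = (18 + 90)**2 = 108**2 = 11664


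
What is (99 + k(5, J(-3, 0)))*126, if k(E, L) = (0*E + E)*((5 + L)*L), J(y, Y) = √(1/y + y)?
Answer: 10374 + 1050*I*√30 ≈ 10374.0 + 5751.1*I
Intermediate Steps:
J(y, Y) = √(y + 1/y)
k(E, L) = E*L*(5 + L) (k(E, L) = (0 + E)*(L*(5 + L)) = E*(L*(5 + L)) = E*L*(5 + L))
(99 + k(5, J(-3, 0)))*126 = (99 + 5*√(-3 + 1/(-3))*(5 + √(-3 + 1/(-3))))*126 = (99 + 5*√(-3 - ⅓)*(5 + √(-3 - ⅓)))*126 = (99 + 5*√(-10/3)*(5 + √(-10/3)))*126 = (99 + 5*(I*√30/3)*(5 + I*√30/3))*126 = (99 + 5*I*√30*(5 + I*√30/3)/3)*126 = 12474 + 210*I*√30*(5 + I*√30/3)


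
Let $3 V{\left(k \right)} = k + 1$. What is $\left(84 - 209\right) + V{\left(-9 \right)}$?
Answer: $- \frac{383}{3} \approx -127.67$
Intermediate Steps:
$V{\left(k \right)} = \frac{1}{3} + \frac{k}{3}$ ($V{\left(k \right)} = \frac{k + 1}{3} = \frac{1 + k}{3} = \frac{1}{3} + \frac{k}{3}$)
$\left(84 - 209\right) + V{\left(-9 \right)} = \left(84 - 209\right) + \left(\frac{1}{3} + \frac{1}{3} \left(-9\right)\right) = -125 + \left(\frac{1}{3} - 3\right) = -125 - \frac{8}{3} = - \frac{383}{3}$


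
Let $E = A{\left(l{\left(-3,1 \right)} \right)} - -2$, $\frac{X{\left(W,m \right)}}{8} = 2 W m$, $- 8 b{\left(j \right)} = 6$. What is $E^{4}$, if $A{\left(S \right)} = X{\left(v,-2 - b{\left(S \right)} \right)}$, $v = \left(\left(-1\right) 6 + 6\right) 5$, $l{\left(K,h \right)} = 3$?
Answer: $16$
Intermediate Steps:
$b{\left(j \right)} = - \frac{3}{4}$ ($b{\left(j \right)} = \left(- \frac{1}{8}\right) 6 = - \frac{3}{4}$)
$v = 0$ ($v = \left(-6 + 6\right) 5 = 0 \cdot 5 = 0$)
$X{\left(W,m \right)} = 16 W m$ ($X{\left(W,m \right)} = 8 \cdot 2 W m = 16 W m$)
$A{\left(S \right)} = 0$ ($A{\left(S \right)} = 16 \cdot 0 \left(-2 - - \frac{3}{4}\right) = 16 \cdot 0 \left(-2 + \frac{3}{4}\right) = 16 \cdot 0 \left(- \frac{5}{4}\right) = 0$)
$E = 2$ ($E = 0 - -2 = 0 + 2 = 2$)
$E^{4} = 2^{4} = 16$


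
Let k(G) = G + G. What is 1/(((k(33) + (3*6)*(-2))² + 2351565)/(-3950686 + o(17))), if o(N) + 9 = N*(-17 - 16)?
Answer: -3951256/2352465 ≈ -1.6796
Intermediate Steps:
k(G) = 2*G
o(N) = -9 - 33*N (o(N) = -9 + N*(-17 - 16) = -9 + N*(-33) = -9 - 33*N)
1/(((k(33) + (3*6)*(-2))² + 2351565)/(-3950686 + o(17))) = 1/(((2*33 + (3*6)*(-2))² + 2351565)/(-3950686 + (-9 - 33*17))) = 1/(((66 + 18*(-2))² + 2351565)/(-3950686 + (-9 - 561))) = 1/(((66 - 36)² + 2351565)/(-3950686 - 570)) = 1/((30² + 2351565)/(-3951256)) = 1/((900 + 2351565)*(-1/3951256)) = 1/(2352465*(-1/3951256)) = 1/(-2352465/3951256) = -3951256/2352465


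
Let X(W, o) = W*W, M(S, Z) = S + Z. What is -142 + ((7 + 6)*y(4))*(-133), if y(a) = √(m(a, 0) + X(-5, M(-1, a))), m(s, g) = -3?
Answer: -142 - 1729*√22 ≈ -8251.7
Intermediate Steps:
X(W, o) = W²
y(a) = √22 (y(a) = √(-3 + (-5)²) = √(-3 + 25) = √22)
-142 + ((7 + 6)*y(4))*(-133) = -142 + ((7 + 6)*√22)*(-133) = -142 + (13*√22)*(-133) = -142 - 1729*√22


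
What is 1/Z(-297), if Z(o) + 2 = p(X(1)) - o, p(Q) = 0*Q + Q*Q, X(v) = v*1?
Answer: 1/296 ≈ 0.0033784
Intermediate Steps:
X(v) = v
p(Q) = Q² (p(Q) = 0 + Q² = Q²)
Z(o) = -1 - o (Z(o) = -2 + (1² - o) = -2 + (1 - o) = -1 - o)
1/Z(-297) = 1/(-1 - 1*(-297)) = 1/(-1 + 297) = 1/296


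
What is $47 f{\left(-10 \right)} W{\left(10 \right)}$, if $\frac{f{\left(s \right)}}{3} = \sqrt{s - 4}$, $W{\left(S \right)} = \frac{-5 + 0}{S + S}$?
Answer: $- \frac{141 i \sqrt{14}}{4} \approx - 131.89 i$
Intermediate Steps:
$W{\left(S \right)} = - \frac{5}{2 S}$
$f{\left(s \right)} = 3 \sqrt{-4 + s}$ ($f{\left(s \right)} = 3 \sqrt{s - 4} = 3 \sqrt{-4 + s}$)
$47 f{\left(-10 \right)} W{\left(10 \right)} = 47 \cdot 3 \sqrt{-4 - 10} \left(- \frac{5}{2 \cdot 10}\right) = 47 \cdot 3 \sqrt{-14} \left(\left(- \frac{5}{2}\right) \frac{1}{10}\right) = 47 \cdot 3 i \sqrt{14} \left(- \frac{1}{4}\right) = 141 i \sqrt{14} \left(- \frac{1}{4}\right) = - \frac{141 i \sqrt{14}}{4}$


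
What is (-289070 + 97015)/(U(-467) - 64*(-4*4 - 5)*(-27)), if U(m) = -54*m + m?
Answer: 192055/11537 ≈ 16.647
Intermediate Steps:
U(m) = -53*m
(-289070 + 97015)/(U(-467) - 64*(-4*4 - 5)*(-27)) = (-289070 + 97015)/(-53*(-467) - 64*(-4*4 - 5)*(-27)) = -192055/(24751 - 64*(-16 - 5)*(-27)) = -192055/(24751 - 64*(-21)*(-27)) = -192055/(24751 + 1344*(-27)) = -192055/(24751 - 36288) = -192055/(-11537) = -192055*(-1/11537) = 192055/11537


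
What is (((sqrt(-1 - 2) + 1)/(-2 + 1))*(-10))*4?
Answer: 40 + 40*I*sqrt(3) ≈ 40.0 + 69.282*I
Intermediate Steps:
(((sqrt(-1 - 2) + 1)/(-2 + 1))*(-10))*4 = (((sqrt(-3) + 1)/(-1))*(-10))*4 = (((I*sqrt(3) + 1)*(-1))*(-10))*4 = (((1 + I*sqrt(3))*(-1))*(-10))*4 = ((-1 - I*sqrt(3))*(-10))*4 = (10 + 10*I*sqrt(3))*4 = 40 + 40*I*sqrt(3)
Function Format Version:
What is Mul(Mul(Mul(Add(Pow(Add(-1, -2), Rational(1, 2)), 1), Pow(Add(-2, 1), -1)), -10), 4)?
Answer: Add(40, Mul(40, I, Pow(3, Rational(1, 2)))) ≈ Add(40.000, Mul(69.282, I))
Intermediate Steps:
Mul(Mul(Mul(Add(Pow(Add(-1, -2), Rational(1, 2)), 1), Pow(Add(-2, 1), -1)), -10), 4) = Mul(Mul(Mul(Add(Pow(-3, Rational(1, 2)), 1), Pow(-1, -1)), -10), 4) = Mul(Mul(Mul(Add(Mul(I, Pow(3, Rational(1, 2))), 1), -1), -10), 4) = Mul(Mul(Mul(Add(1, Mul(I, Pow(3, Rational(1, 2)))), -1), -10), 4) = Mul(Mul(Add(-1, Mul(-1, I, Pow(3, Rational(1, 2)))), -10), 4) = Mul(Add(10, Mul(10, I, Pow(3, Rational(1, 2)))), 4) = Add(40, Mul(40, I, Pow(3, Rational(1, 2))))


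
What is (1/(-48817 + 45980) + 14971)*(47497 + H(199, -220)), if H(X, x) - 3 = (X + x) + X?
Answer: 2025014630228/2837 ≈ 7.1379e+8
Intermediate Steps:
H(X, x) = 3 + x + 2*X (H(X, x) = 3 + ((X + x) + X) = 3 + (x + 2*X) = 3 + x + 2*X)
(1/(-48817 + 45980) + 14971)*(47497 + H(199, -220)) = (1/(-48817 + 45980) + 14971)*(47497 + (3 - 220 + 2*199)) = (1/(-2837) + 14971)*(47497 + (3 - 220 + 398)) = (-1/2837 + 14971)*(47497 + 181) = (42472726/2837)*47678 = 2025014630228/2837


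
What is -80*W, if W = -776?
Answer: 62080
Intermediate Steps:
-80*W = -80*(-776) = 62080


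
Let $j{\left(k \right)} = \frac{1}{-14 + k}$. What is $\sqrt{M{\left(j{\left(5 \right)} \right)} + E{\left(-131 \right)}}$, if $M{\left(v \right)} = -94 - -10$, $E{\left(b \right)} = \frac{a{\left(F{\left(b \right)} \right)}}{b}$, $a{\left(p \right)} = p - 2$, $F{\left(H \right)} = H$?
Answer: $\frac{i \sqrt{1424101}}{131} \approx 9.1096 i$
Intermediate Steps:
$a{\left(p \right)} = -2 + p$
$E{\left(b \right)} = \frac{-2 + b}{b}$
$M{\left(v \right)} = -84$ ($M{\left(v \right)} = -94 + 10 = -84$)
$\sqrt{M{\left(j{\left(5 \right)} \right)} + E{\left(-131 \right)}} = \sqrt{-84 + \frac{-2 - 131}{-131}} = \sqrt{-84 - - \frac{133}{131}} = \sqrt{-84 + \frac{133}{131}} = \sqrt{- \frac{10871}{131}} = \frac{i \sqrt{1424101}}{131}$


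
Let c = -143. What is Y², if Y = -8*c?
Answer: 1308736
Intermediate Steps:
Y = 1144 (Y = -8*(-143) = 1144)
Y² = 1144² = 1308736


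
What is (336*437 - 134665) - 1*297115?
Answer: -284948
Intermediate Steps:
(336*437 - 134665) - 1*297115 = (146832 - 134665) - 297115 = 12167 - 297115 = -284948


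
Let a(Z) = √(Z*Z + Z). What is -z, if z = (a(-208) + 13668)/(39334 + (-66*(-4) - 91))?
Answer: -4556/13169 - 4*√299/13169 ≈ -0.35122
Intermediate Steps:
a(Z) = √(Z + Z²) (a(Z) = √(Z² + Z) = √(Z + Z²))
z = 4556/13169 + 4*√299/13169 (z = (√(-208*(1 - 208)) + 13668)/(39334 + (-66*(-4) - 91)) = (√(-208*(-207)) + 13668)/(39334 + (264 - 91)) = (√43056 + 13668)/(39334 + 173) = (12*√299 + 13668)/39507 = (13668 + 12*√299)*(1/39507) = 4556/13169 + 4*√299/13169 ≈ 0.35122)
-z = -(4556/13169 + 4*√299/13169) = -4556/13169 - 4*√299/13169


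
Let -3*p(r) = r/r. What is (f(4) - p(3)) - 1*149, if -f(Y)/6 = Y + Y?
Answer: -590/3 ≈ -196.67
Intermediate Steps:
f(Y) = -12*Y (f(Y) = -6*(Y + Y) = -12*Y)
p(r) = -⅓ (p(r) = -r/(3*r) = -⅓*1 = -⅓)
(f(4) - p(3)) - 1*149 = (-12*4 - 1*(-⅓)) - 1*149 = (-48 + ⅓) - 149 = -143/3 - 149 = -590/3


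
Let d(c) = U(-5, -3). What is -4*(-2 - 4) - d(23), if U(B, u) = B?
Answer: 29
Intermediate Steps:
d(c) = -5
-4*(-2 - 4) - d(23) = -4*(-2 - 4) - 1*(-5) = -4*(-6) + 5 = 24 + 5 = 29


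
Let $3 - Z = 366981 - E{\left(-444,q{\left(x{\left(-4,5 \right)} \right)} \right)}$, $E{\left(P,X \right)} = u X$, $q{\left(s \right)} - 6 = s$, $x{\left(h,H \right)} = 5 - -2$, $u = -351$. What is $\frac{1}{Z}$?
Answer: $- \frac{1}{371541} \approx -2.6915 \cdot 10^{-6}$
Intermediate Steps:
$x{\left(h,H \right)} = 7$ ($x{\left(h,H \right)} = 5 + 2 = 7$)
$q{\left(s \right)} = 6 + s$
$E{\left(P,X \right)} = - 351 X$
$Z = -371541$ ($Z = 3 - \left(366981 - - 351 \left(6 + 7\right)\right) = 3 - \left(366981 - \left(-351\right) 13\right) = 3 - \left(366981 - -4563\right) = 3 - \left(366981 + 4563\right) = 3 - 371544 = -371541$)
$\frac{1}{Z} = \frac{1}{-371541} = - \frac{1}{371541}$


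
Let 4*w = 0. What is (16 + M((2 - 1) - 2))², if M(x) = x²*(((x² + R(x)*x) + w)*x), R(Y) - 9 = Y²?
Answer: 625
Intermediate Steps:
w = 0 (w = (¼)*0 = 0)
R(Y) = 9 + Y²
M(x) = x³*(x² + x*(9 + x²)) (M(x) = x²*(((x² + (9 + x²)*x) + 0)*x) = x²*(((x² + x*(9 + x²)) + 0)*x) = x²*((x² + x*(9 + x²))*x) = x²*(x*(x² + x*(9 + x²))) = x³*(x² + x*(9 + x²)))
(16 + M((2 - 1) - 2))² = (16 + ((2 - 1) - 2)⁴*(9 + ((2 - 1) - 2) + ((2 - 1) - 2)²))² = (16 + (1 - 2)⁴*(9 + (1 - 2) + (1 - 2)²))² = (16 + (-1)⁴*(9 - 1 + (-1)²))² = (16 + 1*(9 - 1 + 1))² = (16 + 1*9)² = (16 + 9)² = 25² = 625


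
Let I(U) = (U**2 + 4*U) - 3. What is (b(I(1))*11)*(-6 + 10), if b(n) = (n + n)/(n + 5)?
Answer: 176/7 ≈ 25.143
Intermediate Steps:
I(U) = -3 + U**2 + 4*U
b(n) = 2*n/(5 + n) (b(n) = (2*n)/(5 + n) = 2*n/(5 + n))
(b(I(1))*11)*(-6 + 10) = ((2*(-3 + 1**2 + 4*1)/(5 + (-3 + 1**2 + 4*1)))*11)*(-6 + 10) = ((2*(-3 + 1 + 4)/(5 + (-3 + 1 + 4)))*11)*4 = ((2*2/(5 + 2))*11)*4 = ((2*2/7)*11)*4 = ((2*2*(1/7))*11)*4 = ((4/7)*11)*4 = (44/7)*4 = 176/7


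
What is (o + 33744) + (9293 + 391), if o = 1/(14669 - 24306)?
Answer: 418515635/9637 ≈ 43428.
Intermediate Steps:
o = -1/9637 (o = 1/(-9637) = -1/9637 ≈ -0.00010377)
(o + 33744) + (9293 + 391) = (-1/9637 + 33744) + (9293 + 391) = 325190927/9637 + 9684 = 418515635/9637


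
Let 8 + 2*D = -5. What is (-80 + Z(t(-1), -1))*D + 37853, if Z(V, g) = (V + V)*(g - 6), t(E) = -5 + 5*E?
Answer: 37463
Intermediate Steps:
D = -13/2 (D = -4 + (½)*(-5) = -4 - 5/2 = -13/2 ≈ -6.5000)
Z(V, g) = 2*V*(-6 + g) (Z(V, g) = (2*V)*(-6 + g) = 2*V*(-6 + g))
(-80 + Z(t(-1), -1))*D + 37853 = (-80 + 2*(-5 + 5*(-1))*(-6 - 1))*(-13/2) + 37853 = (-80 + 2*(-5 - 5)*(-7))*(-13/2) + 37853 = (-80 + 2*(-10)*(-7))*(-13/2) + 37853 = (-80 + 140)*(-13/2) + 37853 = 60*(-13/2) + 37853 = -390 + 37853 = 37463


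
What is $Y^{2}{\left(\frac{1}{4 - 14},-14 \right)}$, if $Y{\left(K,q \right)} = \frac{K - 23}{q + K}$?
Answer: $\frac{5929}{2209} \approx 2.684$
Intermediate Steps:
$Y{\left(K,q \right)} = \frac{-23 + K}{K + q}$
$Y^{2}{\left(\frac{1}{4 - 14},-14 \right)} = \left(\frac{-23 + \frac{1}{4 - 14}}{\frac{1}{4 - 14} - 14}\right)^{2} = \left(\frac{-23 + \frac{1}{-10}}{\frac{1}{-10} - 14}\right)^{2} = \left(\frac{-23 - \frac{1}{10}}{- \frac{1}{10} - 14}\right)^{2} = \left(\frac{1}{- \frac{141}{10}} \left(- \frac{231}{10}\right)\right)^{2} = \left(\left(- \frac{10}{141}\right) \left(- \frac{231}{10}\right)\right)^{2} = \left(\frac{77}{47}\right)^{2} = \frac{5929}{2209}$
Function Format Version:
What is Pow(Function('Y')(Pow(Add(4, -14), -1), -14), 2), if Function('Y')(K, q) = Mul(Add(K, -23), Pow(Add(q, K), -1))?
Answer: Rational(5929, 2209) ≈ 2.6840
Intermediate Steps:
Function('Y')(K, q) = Mul(Pow(Add(K, q), -1), Add(-23, K)) (Function('Y')(K, q) = Mul(Add(-23, K), Pow(Add(K, q), -1)) = Mul(Pow(Add(K, q), -1), Add(-23, K)))
Pow(Function('Y')(Pow(Add(4, -14), -1), -14), 2) = Pow(Mul(Pow(Add(Pow(Add(4, -14), -1), -14), -1), Add(-23, Pow(Add(4, -14), -1))), 2) = Pow(Mul(Pow(Add(Pow(-10, -1), -14), -1), Add(-23, Pow(-10, -1))), 2) = Pow(Mul(Pow(Add(Rational(-1, 10), -14), -1), Add(-23, Rational(-1, 10))), 2) = Pow(Mul(Pow(Rational(-141, 10), -1), Rational(-231, 10)), 2) = Pow(Mul(Rational(-10, 141), Rational(-231, 10)), 2) = Pow(Rational(77, 47), 2) = Rational(5929, 2209)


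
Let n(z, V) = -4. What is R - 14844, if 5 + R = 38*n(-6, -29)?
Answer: -15001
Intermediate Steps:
R = -157 (R = -5 + 38*(-4) = -5 - 152 = -157)
R - 14844 = -157 - 14844 = -15001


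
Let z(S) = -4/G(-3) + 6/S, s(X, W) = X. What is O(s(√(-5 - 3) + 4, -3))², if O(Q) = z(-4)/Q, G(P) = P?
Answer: 1/(144*(2 + I*√2)²) ≈ 0.0003858 - 0.0010912*I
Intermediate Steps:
z(S) = 4/3 + 6/S (z(S) = -4/(-3) + 6/S = -4*(-⅓) + 6/S = 4/3 + 6/S)
O(Q) = -1/(6*Q) (O(Q) = (4/3 + 6/(-4))/Q = (4/3 + 6*(-¼))/Q = (4/3 - 3/2)/Q = -1/(6*Q))
O(s(√(-5 - 3) + 4, -3))² = (-1/(6*(√(-5 - 3) + 4)))² = (-1/(6*(√(-8) + 4)))² = (-1/(6*(2*I*√2 + 4)))² = (-1/(6*(4 + 2*I*√2)))² = 1/(36*(4 + 2*I*√2)²)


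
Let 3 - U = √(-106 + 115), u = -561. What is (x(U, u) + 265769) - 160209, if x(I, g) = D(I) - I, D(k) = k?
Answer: 105560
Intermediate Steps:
U = 0 (U = 3 - √(-106 + 115) = 3 - √9 = 3 - 1*3 = 3 - 3 = 0)
x(I, g) = 0 (x(I, g) = I - I = 0)
(x(U, u) + 265769) - 160209 = (0 + 265769) - 160209 = 265769 - 160209 = 105560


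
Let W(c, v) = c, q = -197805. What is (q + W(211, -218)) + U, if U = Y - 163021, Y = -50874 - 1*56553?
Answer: -468042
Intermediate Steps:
Y = -107427 (Y = -50874 - 56553 = -107427)
U = -270448 (U = -107427 - 163021 = -270448)
(q + W(211, -218)) + U = (-197805 + 211) - 270448 = -197594 - 270448 = -468042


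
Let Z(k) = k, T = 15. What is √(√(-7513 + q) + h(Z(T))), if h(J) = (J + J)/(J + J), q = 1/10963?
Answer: √(120187369 + 10963*I*√902967692334)/10963 ≈ 6.6213 + 6.5454*I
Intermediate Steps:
q = 1/10963 ≈ 9.1216e-5
h(J) = 1 (h(J) = (2*J)/((2*J)) = (2*J)*(1/(2*J)) = 1)
√(√(-7513 + q) + h(Z(T))) = √(√(-7513 + 1/10963) + 1) = √(√(-82365018/10963) + 1) = √(I*√902967692334/10963 + 1) = √(1 + I*√902967692334/10963)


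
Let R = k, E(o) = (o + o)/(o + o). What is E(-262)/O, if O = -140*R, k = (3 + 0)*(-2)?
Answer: 1/840 ≈ 0.0011905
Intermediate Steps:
E(o) = 1 (E(o) = (2*o)/((2*o)) = (2*o)*(1/(2*o)) = 1)
k = -6 (k = 3*(-2) = -6)
R = -6
O = 840 (O = -140*(-6) = 840)
E(-262)/O = 1/840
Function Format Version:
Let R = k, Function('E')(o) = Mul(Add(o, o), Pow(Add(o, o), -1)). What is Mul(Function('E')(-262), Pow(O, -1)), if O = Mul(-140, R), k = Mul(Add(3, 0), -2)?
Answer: Rational(1, 840) ≈ 0.0011905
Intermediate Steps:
Function('E')(o) = 1 (Function('E')(o) = Mul(Mul(2, o), Pow(Mul(2, o), -1)) = Mul(Mul(2, o), Mul(Rational(1, 2), Pow(o, -1))) = 1)
k = -6 (k = Mul(3, -2) = -6)
R = -6
O = 840 (O = Mul(-140, -6) = 840)
Mul(Function('E')(-262), Pow(O, -1)) = Mul(1, Pow(840, -1)) = Mul(1, Rational(1, 840)) = Rational(1, 840)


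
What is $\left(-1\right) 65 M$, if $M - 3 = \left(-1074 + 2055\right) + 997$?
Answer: $-128765$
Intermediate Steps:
$M = 1981$ ($M = 3 + \left(\left(-1074 + 2055\right) + 997\right) = 3 + \left(981 + 997\right) = 3 + 1978 = 1981$)
$\left(-1\right) 65 M = \left(-1\right) 65 \cdot 1981 = \left(-65\right) 1981 = -128765$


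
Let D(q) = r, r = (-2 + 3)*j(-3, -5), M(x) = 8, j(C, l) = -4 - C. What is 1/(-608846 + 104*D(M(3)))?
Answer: -1/608950 ≈ -1.6422e-6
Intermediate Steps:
r = -1 (r = (-2 + 3)*(-4 - 1*(-3)) = 1*(-4 + 3) = 1*(-1) = -1)
D(q) = -1
1/(-608846 + 104*D(M(3))) = 1/(-608846 + 104*(-1)) = 1/(-608846 - 104) = 1/(-608950) = -1/608950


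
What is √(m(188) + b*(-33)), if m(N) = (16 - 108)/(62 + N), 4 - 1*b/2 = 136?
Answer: √5444770/25 ≈ 93.336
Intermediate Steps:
b = -264 (b = 8 - 2*136 = 8 - 272 = -264)
m(N) = -92/(62 + N)
√(m(188) + b*(-33)) = √(-92/(62 + 188) - 264*(-33)) = √(-92/250 + 8712) = √(-92*1/250 + 8712) = √(-46/125 + 8712) = √(1088954/125) = √5444770/25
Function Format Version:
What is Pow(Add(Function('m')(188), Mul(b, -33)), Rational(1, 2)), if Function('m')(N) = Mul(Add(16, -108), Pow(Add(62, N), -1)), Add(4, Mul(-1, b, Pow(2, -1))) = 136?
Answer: Mul(Rational(1, 25), Pow(5444770, Rational(1, 2))) ≈ 93.336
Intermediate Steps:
b = -264 (b = Add(8, Mul(-2, 136)) = Add(8, -272) = -264)
Function('m')(N) = Mul(-92, Pow(Add(62, N), -1))
Pow(Add(Function('m')(188), Mul(b, -33)), Rational(1, 2)) = Pow(Add(Mul(-92, Pow(Add(62, 188), -1)), Mul(-264, -33)), Rational(1, 2)) = Pow(Add(Mul(-92, Pow(250, -1)), 8712), Rational(1, 2)) = Pow(Add(Mul(-92, Rational(1, 250)), 8712), Rational(1, 2)) = Pow(Add(Rational(-46, 125), 8712), Rational(1, 2)) = Pow(Rational(1088954, 125), Rational(1, 2)) = Mul(Rational(1, 25), Pow(5444770, Rational(1, 2)))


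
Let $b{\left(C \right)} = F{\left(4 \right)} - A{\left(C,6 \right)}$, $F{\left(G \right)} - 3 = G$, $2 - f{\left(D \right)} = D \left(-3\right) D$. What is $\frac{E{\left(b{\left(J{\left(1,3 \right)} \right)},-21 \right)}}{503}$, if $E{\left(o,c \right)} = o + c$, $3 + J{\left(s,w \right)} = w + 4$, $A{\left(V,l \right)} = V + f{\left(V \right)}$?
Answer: $- \frac{68}{503} \approx -0.13519$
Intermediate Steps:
$f{\left(D \right)} = 2 + 3 D^{2}$ ($f{\left(D \right)} = 2 - D \left(-3\right) D = 2 - - 3 D D = 2 - - 3 D^{2} = 2 + 3 D^{2}$)
$F{\left(G \right)} = 3 + G$
$A{\left(V,l \right)} = 2 + V + 3 V^{2}$ ($A{\left(V,l \right)} = V + \left(2 + 3 V^{2}\right) = 2 + V + 3 V^{2}$)
$J{\left(s,w \right)} = 1 + w$ ($J{\left(s,w \right)} = -3 + \left(w + 4\right) = -3 + \left(4 + w\right) = 1 + w$)
$b{\left(C \right)} = 5 - C - 3 C^{2}$ ($b{\left(C \right)} = \left(3 + 4\right) - \left(2 + C + 3 C^{2}\right) = 7 - \left(2 + C + 3 C^{2}\right) = 5 - C - 3 C^{2}$)
$E{\left(o,c \right)} = c + o$
$\frac{E{\left(b{\left(J{\left(1,3 \right)} \right)},-21 \right)}}{503} = \frac{-21 - \left(-1 + 3 \left(1 + 3\right)^{2}\right)}{503} = \left(-21 - \left(-1 + 48\right)\right) \frac{1}{503} = \left(-21 - 47\right) \frac{1}{503} = \left(-68\right) \frac{1}{503} = - \frac{68}{503}$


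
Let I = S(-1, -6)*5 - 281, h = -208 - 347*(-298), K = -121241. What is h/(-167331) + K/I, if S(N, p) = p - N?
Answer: 397172533/1003986 ≈ 395.60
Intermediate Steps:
h = 103198 (h = -208 + 103406 = 103198)
I = -306 (I = (-6 - 1*(-1))*5 - 281 = (-6 + 1)*5 - 281 = -5*5 - 281 = -25 - 281 = -306)
h/(-167331) + K/I = 103198/(-167331) - 121241/(-306) = 103198*(-1/167331) - 121241*(-1/306) = -103198/167331 + 121241/306 = 397172533/1003986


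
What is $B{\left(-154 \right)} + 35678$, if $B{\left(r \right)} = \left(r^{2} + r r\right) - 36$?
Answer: $83074$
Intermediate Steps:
$B{\left(r \right)} = -36 + 2 r^{2}$ ($B{\left(r \right)} = \left(r^{2} + r^{2}\right) - 36 = 2 r^{2} - 36 = -36 + 2 r^{2}$)
$B{\left(-154 \right)} + 35678 = \left(-36 + 2 \left(-154\right)^{2}\right) + 35678 = \left(-36 + 2 \cdot 23716\right) + 35678 = \left(-36 + 47432\right) + 35678 = 47396 + 35678 = 83074$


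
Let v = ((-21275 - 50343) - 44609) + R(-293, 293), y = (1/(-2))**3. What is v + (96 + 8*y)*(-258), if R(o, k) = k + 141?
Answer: -140303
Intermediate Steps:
y = -1/8 (y = (-1/2)**3 = -1/8 ≈ -0.12500)
R(o, k) = 141 + k
v = -115793 (v = ((-21275 - 50343) - 44609) + (141 + 293) = (-71618 - 44609) + 434 = -116227 + 434 = -115793)
v + (96 + 8*y)*(-258) = -115793 + (96 + 8*(-1/8))*(-258) = -115793 + (96 - 1)*(-258) = -115793 + 95*(-258) = -115793 - 24510 = -140303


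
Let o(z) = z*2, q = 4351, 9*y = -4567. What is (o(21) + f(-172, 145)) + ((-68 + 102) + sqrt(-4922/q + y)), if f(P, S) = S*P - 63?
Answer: -24927 + 7*I*sqrt(1768398685)/13053 ≈ -24927.0 + 22.552*I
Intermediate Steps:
y = -4567/9 (y = (1/9)*(-4567) = -4567/9 ≈ -507.44)
f(P, S) = -63 + P*S (f(P, S) = P*S - 63 = -63 + P*S)
o(z) = 2*z
(o(21) + f(-172, 145)) + ((-68 + 102) + sqrt(-4922/q + y)) = (2*21 + (-63 - 172*145)) + ((-68 + 102) + sqrt(-4922/4351 - 4567/9)) = (42 + (-63 - 24940)) + (34 + sqrt(-4922*1/4351 - 4567/9)) = (42 - 25003) + (34 + sqrt(-4922/4351 - 4567/9)) = -24961 + (34 + sqrt(-19915315/39159)) = -24961 + (34 + 7*I*sqrt(1768398685)/13053) = -24927 + 7*I*sqrt(1768398685)/13053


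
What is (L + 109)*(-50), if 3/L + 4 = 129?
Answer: -27256/5 ≈ -5451.2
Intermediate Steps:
L = 3/125 (L = 3/(-4 + 129) = 3/125 ≈ 0.024000)
(L + 109)*(-50) = (3/125 + 109)*(-50) = (13628/125)*(-50) = -27256/5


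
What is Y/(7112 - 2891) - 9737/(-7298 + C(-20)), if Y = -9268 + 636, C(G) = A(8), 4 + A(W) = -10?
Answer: -22017307/30863952 ≈ -0.71337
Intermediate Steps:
A(W) = -14 (A(W) = -4 - 10 = -14)
C(G) = -14
Y = -8632
Y/(7112 - 2891) - 9737/(-7298 + C(-20)) = -8632/(7112 - 2891) - 9737/(-7298 - 14) = -8632/4221 - 9737/(-7312) = -8632*1/4221 - 9737*(-1/7312) = -8632/4221 + 9737/7312 = -22017307/30863952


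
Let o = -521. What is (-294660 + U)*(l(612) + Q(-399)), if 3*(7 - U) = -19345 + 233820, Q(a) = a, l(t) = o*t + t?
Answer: 116667970442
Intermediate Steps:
l(t) = -520*t (l(t) = -521*t + t = -520*t)
U = -214454/3 (U = 7 - (-19345 + 233820)/3 = 7 - 1/3*214475 = 7 - 214475/3 = -214454/3 ≈ -71485.)
(-294660 + U)*(l(612) + Q(-399)) = (-294660 - 214454/3)*(-520*612 - 399) = -1098434*(-318240 - 399)/3 = -1098434/3*(-318639) = 116667970442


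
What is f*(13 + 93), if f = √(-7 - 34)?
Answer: 106*I*√41 ≈ 678.73*I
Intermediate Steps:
f = I*√41 (f = √(-41) = I*√41 ≈ 6.4031*I)
f*(13 + 93) = (I*√41)*(13 + 93) = (I*√41)*106 = 106*I*√41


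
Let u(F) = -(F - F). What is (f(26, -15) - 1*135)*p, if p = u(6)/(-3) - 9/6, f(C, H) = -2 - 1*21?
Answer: 237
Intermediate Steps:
f(C, H) = -23 (f(C, H) = -2 - 21 = -23)
u(F) = 0 (u(F) = -1*0 = 0)
p = -3/2 (p = 0/(-3) - 9/6 = 0*(-⅓) - 9*⅙ = 0 - 3/2 = -3/2 ≈ -1.5000)
(f(26, -15) - 1*135)*p = (-23 - 1*135)*(-3/2) = (-23 - 135)*(-3/2) = -158*(-3/2) = 237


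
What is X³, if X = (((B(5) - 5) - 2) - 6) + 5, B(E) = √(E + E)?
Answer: -752 + 202*√10 ≈ -113.22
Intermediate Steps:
B(E) = √2*√E (B(E) = √(2*E) = √2*√E)
X = -8 + √10 (X = (((√2*√5 - 5) - 2) - 6) + 5 = (((√10 - 5) - 2) - 6) + 5 = (((-5 + √10) - 2) - 6) + 5 = ((-7 + √10) - 6) + 5 = (-13 + √10) + 5 = -8 + √10 ≈ -4.8377)
X³ = (-8 + √10)³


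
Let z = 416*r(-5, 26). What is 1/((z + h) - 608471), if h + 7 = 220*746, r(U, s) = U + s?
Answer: -1/435622 ≈ -2.2956e-6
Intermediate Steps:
z = 8736 (z = 416*(-5 + 26) = 416*21 = 8736)
h = 164113 (h = -7 + 220*746 = -7 + 164120 = 164113)
1/((z + h) - 608471) = 1/((8736 + 164113) - 608471) = 1/(172849 - 608471) = 1/(-435622) = -1/435622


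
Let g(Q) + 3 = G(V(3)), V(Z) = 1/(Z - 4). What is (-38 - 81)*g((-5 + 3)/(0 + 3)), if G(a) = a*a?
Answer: 238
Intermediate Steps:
V(Z) = 1/(-4 + Z)
G(a) = a²
g(Q) = -2 (g(Q) = -3 + (1/(-4 + 3))² = -3 + (1/(-1))² = -3 + (-1)² = -3 + 1 = -2)
(-38 - 81)*g((-5 + 3)/(0 + 3)) = (-38 - 81)*(-2) = -119*(-2) = 238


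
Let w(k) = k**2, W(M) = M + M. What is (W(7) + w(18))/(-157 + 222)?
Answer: 26/5 ≈ 5.2000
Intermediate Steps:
W(M) = 2*M
(W(7) + w(18))/(-157 + 222) = (2*7 + 18**2)/(-157 + 222) = (14 + 324)/65 = 338*(1/65) = 26/5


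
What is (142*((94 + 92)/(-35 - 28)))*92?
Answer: -809968/21 ≈ -38570.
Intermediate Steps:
(142*((94 + 92)/(-35 - 28)))*92 = (142*(186/(-63)))*92 = (142*(186*(-1/63)))*92 = (142*(-62/21))*92 = -8804/21*92 = -809968/21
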